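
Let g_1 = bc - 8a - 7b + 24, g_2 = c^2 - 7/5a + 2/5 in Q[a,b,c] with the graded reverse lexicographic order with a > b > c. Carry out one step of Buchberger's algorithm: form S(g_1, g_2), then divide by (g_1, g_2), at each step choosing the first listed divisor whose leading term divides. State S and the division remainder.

S(g_1, g_2) = 7/5ab - 8ac - 7bc - 2/5b + 24c; remainder on division = 7/5ab - 8ac - 56a - 247/5b + 24c + 168.

lcm(LM(g_1), LM(g_2)) = bc^2.
S = (lcm/LT(g_1))·g_1 − (lcm/LT(g_2))·g_2 = 7/5ab - 8ac - 7bc - 2/5b + 24c.
Reduce S modulo (g_1, g_2) in that order:
  leading term ab: no divisor's leading term divides it; move 7/5ab to the remainder.
  leading term ac: no divisor's leading term divides it; move -8ac to the remainder.
  leading term bc: subtract (-7)·g_1 from -7bc - 2/5b + 24c → -56a - 247/5b + 24c + 168
  leading term a: no divisor's leading term divides it; move -56a to the remainder.
  leading term b: no divisor's leading term divides it; move -247/5b to the remainder.
  leading term c: no divisor's leading term divides it; move 24c to the remainder.
  leading term 1: no divisor's leading term divides it; move 168 to the remainder.
The remainder 7/5ab - 8ac - 56a - 247/5b + 24c + 168 is nonzero, so it would be added as the next basis element.
This is the inner loop of Buchberger's algorithm — each nonzero remainder becomes a new basis element.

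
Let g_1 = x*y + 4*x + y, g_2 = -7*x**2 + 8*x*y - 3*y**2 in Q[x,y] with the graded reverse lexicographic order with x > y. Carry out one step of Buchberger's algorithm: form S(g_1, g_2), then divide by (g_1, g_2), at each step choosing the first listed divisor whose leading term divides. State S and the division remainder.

S(g_1, g_2) = 8/7*x*y**2 - 3/7*y**3 + 4*x**2 + x*y; remainder on division = -3/7*y**3 - 20/7*y**2 - 4*x - y.

lcm(LM(g_1), LM(g_2)) = x**2*y.
S = (lcm/LT(g_1))·g_1 − (lcm/LT(g_2))·g_2 = 8/7*x*y**2 - 3/7*y**3 + 4*x**2 + x*y.
Reduce S modulo (g_1, g_2) in that order:
  leading term x*y**2: subtract (8/7*y)·g_1 from 8/7*x*y**2 - 3/7*y**3 + 4*x**2 + x*y → -3/7*y**3 + 4*x**2 - 25/7*x*y - 8/7*y**2
  leading term y**3: no divisor's leading term divides it; move -3/7*y**3 to the remainder.
  leading term x**2: subtract (-4/7)·g_2 from 4*x**2 - 25/7*x*y - 8/7*y**2 → x*y - 20/7*y**2
  leading term x*y: subtract (1)·g_1 from x*y - 20/7*y**2 → -20/7*y**2 - 4*x - y
  leading term y**2: no divisor's leading term divides it; move -20/7*y**2 to the remainder.
  leading term x: no divisor's leading term divides it; move -4*x to the remainder.
  leading term y: no divisor's leading term divides it; move -y to the remainder.
The remainder -3/7*y**3 - 20/7*y**2 - 4*x - y is nonzero, so it would be added as the next basis element.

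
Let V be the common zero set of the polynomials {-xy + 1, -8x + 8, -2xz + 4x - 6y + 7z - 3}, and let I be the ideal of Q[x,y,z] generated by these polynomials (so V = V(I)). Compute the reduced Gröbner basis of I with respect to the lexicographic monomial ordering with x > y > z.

f_1 = -xy + 1, LT = xy.
f_2 = -8x + 8, LT = x.
f_3 = -2xz + 4x - 6y + 7z - 3, LT = xz.

S(f_1,f_2): lcm = xy. S = y - 1.
  leading term y: no divisor's leading term divides it; move y to the remainder.
  leading term 1: no divisor's leading term divides it; move -1 to the remainder.
  remainder y - 1 ≠ 0; add g_4 = y - 1 to the basis.

S(f_1,f_3): lcm = xyz. S = 2xy - 3y^2 + 7/2yz - 3/2y - z.
  leading term xy: subtract (-2)·f_1 from 2xy - 3y^2 + 7/2yz - 3/2y - z → -3y^2 + 7/2yz - 3/2y - z + 2
  leading term y^2: subtract (-3y)·g_4 from -3y^2 + 7/2yz - 3/2y - z + 2 → 7/2yz - 9/2y - z + 2
  leading term yz: subtract (7/2z)·g_4 from 7/2yz - 9/2y - z + 2 → -9/2y + 5/2z + 2
  leading term y: subtract (-9/2)·g_4 from -9/2y + 5/2z + 2 → 5/2z - 5/2
  leading term z: no divisor's leading term divides it; move 5/2z to the remainder.
  leading term 1: no divisor's leading term divides it; move -5/2 to the remainder.
  remainder 5/2z - 5/2 ≠ 0; add g_5 = 5/2z - 5/2 to the basis.

S(f_2,f_3): lcm = xz. S = 2x - 3y + 5/2z - 3/2.
  leading term x: subtract (-1/4)·f_2 from 2x - 3y + 5/2z - 3/2 → -3y + 5/2z + 1/2
  leading term y: subtract (-3)·g_4 from -3y + 5/2z + 1/2 → 5/2z - 5/2
  leading term z: subtract (1)·g_5 from 5/2z - 5/2 → 0
  remainder 0.

S(f_1,g_4): lcm = xy. S = x - 1.
  leading term x: subtract (-1/8)·f_2 from x - 1 → 0
  remainder 0.

S(f_2,g_4): leading monomials are coprime, so the S-polynomial reduces to 0 (Buchberger's first criterion).
S(f_3,g_4): leading monomials are coprime, so the S-polynomial reduces to 0 (Buchberger's first criterion).
S(f_1,g_5): leading monomials are coprime, so the S-polynomial reduces to 0 (Buchberger's first criterion).
S(f_2,g_5): leading monomials are coprime, so the S-polynomial reduces to 0 (Buchberger's first criterion).
S(f_3,g_5): lcm = xz. S = -x + 3y - 7/2z + 3/2.
  leading term x: subtract (1/8)·f_2 from -x + 3y - 7/2z + 3/2 → 3y - 7/2z + 1/2
  leading term y: subtract (3)·g_4 from 3y - 7/2z + 1/2 → -7/2z + 7/2
  leading term z: subtract (-7/5)·g_5 from -7/2z + 7/2 → 0
  remainder 0.

S(g_4,g_5): leading monomials are coprime, so the S-polynomial reduces to 0 (Buchberger's first criterion).
Every S-polynomial of the final basis reduces to 0, so we have a Gröbner basis.
Inter-reduce: drop elements whose leading term is divisible by another's, tail-reduce, and make monic.

G = {x - 1, y - 1, z - 1}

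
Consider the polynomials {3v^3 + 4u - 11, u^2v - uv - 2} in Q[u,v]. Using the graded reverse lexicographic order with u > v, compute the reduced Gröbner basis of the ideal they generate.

G = {u^3 - 15/4u^2 + 3/2v^2 + 11/4u, u^2v - uv - 2, v^3 + 4/3u - 11/3}

f_1 = 3v^3 + 4u - 11, LT = v^3.
f_2 = u^2v - uv - 2, LT = u^2v.

S(f_1,f_2): lcm = u^2v^3. S = uv^3 + 4/3u^3 - 11/3u^2 + 2v^2.
  leading term uv^3: subtract (1/3u)·f_1 from uv^3 + 4/3u^3 - 11/3u^2 + 2v^2 → 4/3u^3 - 5u^2 + 2v^2 + 11/3u
  leading term u^3: no divisor's leading term divides it; move 4/3u^3 to the remainder.
  leading term u^2: no divisor's leading term divides it; move -5u^2 to the remainder.
  leading term v^2: no divisor's leading term divides it; move 2v^2 to the remainder.
  leading term u: no divisor's leading term divides it; move 11/3u to the remainder.
  remainder 4/3u^3 - 5u^2 + 2v^2 + 11/3u ≠ 0; add g_3 = 4/3u^3 - 5u^2 + 2v^2 + 11/3u to the basis.

The other S-polynomials (S(f_1,g_3), S(f_2,g_3)) all reduce to 0 modulo the current basis, so we have a Gröbner basis.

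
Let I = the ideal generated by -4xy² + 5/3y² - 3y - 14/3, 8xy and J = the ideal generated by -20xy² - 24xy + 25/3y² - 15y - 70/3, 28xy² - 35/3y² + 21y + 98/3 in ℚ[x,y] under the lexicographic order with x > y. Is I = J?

Yes, the ideals are equal.

For a fixed monomial order, each ideal has a unique reduced Gröbner basis; comparing bases decides equality.
Buchberger on the first generating set:
f_1 = -4xy² + 5/3y² - 3y - 14/3, LT = xy².
f_2 = 8xy, LT = xy.

S(f_1,f_2): lcm = xy². S = -5/12y² + ¾y + 7/6.
  reduce S modulo (f_1, f_2):
  remainder -5/12y² + ¾y + 7/6 ≠ 0; add g_3 = -5/12y² + ¾y + 7/6 to the basis.

S(f_1,g_3): lcm = xy². S = 9/5xy + 14/5x - 5/12y² + ¾y + 7/6.
  reduce S modulo (f_1, f_2, g_3):
  remainder 14/5x ≠ 0; add g_4 = 14/5x to the basis.

The other S-polynomials (S(f_2,g_3), S(f_1,g_4), S(f_2,g_4), S(g_3,g_4)) all reduce to 0 modulo the current basis, so we have a Gröbner basis.
Inter-reduce: drop elements whose leading term is divisible by another's, tail-reduce, and make monic.
Reduced Gröbner basis: {x, y² - 9/5y - 14/5}.

Buchberger on the second generating set:
h_1 = -20xy² - 24xy + 25/3y² - 15y - 70/3, LT = xy².
h_2 = 28xy² - 35/3y² + 21y + 98/3, LT = xy².

S(h_1,h_2): lcm = xy². S = 6/5xy.
  reduce S modulo (h_1, h_2):
  remainder 6/5xy ≠ 0; add k_3 = 6/5xy to the basis.

S(h_1,k_3): lcm = xy². S = 6/5xy - 5/12y² + ¾y + 7/6.
  reduce S modulo (h_1, h_2, k_3):
  remainder -5/12y² + ¾y + 7/6 ≠ 0; add k_4 = -5/12y² + ¾y + 7/6 to the basis.

S(h_1,k_4): lcm = xy². S = 3xy + 14/5x - 5/12y² + ¾y + 7/6.
  reduce S modulo (h_1, h_2, k_3, k_4):
  remainder 14/5x ≠ 0; add k_5 = 14/5x to the basis.

The other S-polynomials (S(h_2,k_3), S(h_2,k_4), S(k_3,k_4), S(h_1,k_5), S(h_2,k_5), S(k_3,k_5), S(k_4,k_5)) all reduce to 0 modulo the current basis, so we have a Gröbner basis.
Inter-reduce: drop elements whose leading term is divisible by another's, tail-reduce, and make monic.
Reduced Gröbner basis: {x, y² - 9/5y - 14/5}.

The two bases agree; hence the ideals are identical.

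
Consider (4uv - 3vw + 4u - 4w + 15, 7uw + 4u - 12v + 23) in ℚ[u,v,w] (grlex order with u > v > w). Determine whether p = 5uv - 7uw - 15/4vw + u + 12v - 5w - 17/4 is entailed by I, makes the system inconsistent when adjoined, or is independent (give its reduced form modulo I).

First compute the reduced Gröbner basis of I by Buchberger's algorithm.
f_1 = 4uv - 3vw + 4u - 4w + 15, LT = uv.
f_2 = 7uw + 4u - 12v + 23, LT = uw.

S(f_1,f_2): lcm = uvw. S = -¾vw² - 4/7uv + uw + 12/7v² - w² - 23/7v + 15/4w.
  leading term vw²: no divisor's leading term divides it; move -¾vw² to the remainder.
  leading term uv: subtract (-1/7)·f_1 from -4/7uv + uw + 12/7v² - w² - 23/7v + 15/4w → uw + 12/7v² - 3/7vw - w² + 4/7u - 23/7v + 89/28w + 15/7
  leading term uw: subtract (1/7)·f_2 from uw + 12/7v² - 3/7vw - w² + 4/7u - 23/7v + 89/28w + 15/7 → 12/7v² - 3/7vw - w² - 11/7v + 89/28w - 8/7
  leading term v²: no divisor's leading term divides it; move 12/7v² to the remainder.
  leading term vw: no divisor's leading term divides it; move -3/7vw to the remainder.
  leading term w²: no divisor's leading term divides it; move -w² to the remainder.
  leading term v: no divisor's leading term divides it; move -11/7v to the remainder.
  leading term w: no divisor's leading term divides it; move 89/28w to the remainder.
  leading term 1: no divisor's leading term divides it; move -8/7 to the remainder.
  remainder -¾vw² + 12/7v² - 3/7vw - w² - 11/7v + 89/28w - 8/7 ≠ 0; add h_3 = -¾vw² + 12/7v² - 3/7vw - w² - 11/7v + 89/28w - 8/7 to the basis.

S(f_1,h_3): lcm = uvw². S = -¾vw³ + 16/7uv² - 4/7uvw - ⅓uw² - w³ - 44/21uv + 89/21uw + 15/4w² - 32/21u.
  leading term vw³: subtract (w)·h_3 from -¾vw³ + 16/7uv² - 4/7uvw - ⅓uw² - w³ - 44/21uv + 89/21uw + 15/4w² - 32/21u → 16/7uv² - 4/7uvw - ⅓uw² - 12/7v²w + 3/7vw² - 44/21uv + 89/21uw + 11/7vw + 4/7w² - 32/21u + 8/7w
  leading term uv²: subtract (4/7v)·f_1 from 16/7uv² - 4/7uvw - ⅓uw² - 12/7v²w + 3/7vw² - 44/21uv + 89/21uw + 11/7vw + 4/7w² - 32/21u + 8/7w → -4/7uvw - ⅓uw² + 3/7vw² - 92/21uv + 89/21uw + 27/7vw + 4/7w² - 32/21u - 60/7v + 8/7w
  leading term uvw: subtract (-1/7w)·f_1 from -4/7uvw - ⅓uw² + 3/7vw² - 92/21uv + 89/21uw + 27/7vw + 4/7w² - 32/21u - 60/7v + 8/7w → -⅓uw² - 92/21uv + 101/21uw + 27/7vw - 32/21u - 60/7v + 23/7w
  leading term uw²: subtract (-1/21w)·f_2 from -⅓uw² - 92/21uv + 101/21uw + 27/7vw - 32/21u - 60/7v + 23/7w → -92/21uv + 5uw + 23/7vw - 32/21u - 60/7v + 92/21w
  leading term uv: subtract (-23/21)·f_1 from -92/21uv + 5uw + 23/7vw - 32/21u - 60/7v + 92/21w → 5uw + 20/7u - 60/7v + 115/7
  leading term uw: subtract (5/7)·f_2 from 5uw + 20/7u - 60/7v + 115/7 → 0
  remainder 0.

S(f_2,h_3): lcm = uvw². S = 16/7uv² - 4/3uw² - 12/7v²w - 44/21uv + 89/21uw + 23/7vw - 32/21u.
  leading term uv²: subtract (4/7v)·f_1 from 16/7uv² - 4/3uw² - 12/7v²w - 44/21uv + 89/21uw + 23/7vw - 32/21u → -4/3uw² - 92/21uv + 89/21uw + 39/7vw - 32/21u - 60/7v
  leading term uw²: subtract (-4/21w)·f_2 from -4/3uw² - 92/21uv + 89/21uw + 39/7vw - 32/21u - 60/7v → -92/21uv + 5uw + 23/7vw - 32/21u - 60/7v + 92/21w
  leading term uv: subtract (-23/21)·f_1 from -92/21uv + 5uw + 23/7vw - 32/21u - 60/7v + 92/21w → 5uw + 20/7u - 60/7v + 115/7
  leading term uw: subtract (5/7)·f_2 from 5uw + 20/7u - 60/7v + 115/7 → 0
  remainder 0.

Every S-polynomial of the final basis reduces to 0, so we have a Gröbner basis.
Inter-reduce: drop elements whose leading term is divisible by another's, tail-reduce, and make monic.
Reduced Gröbner basis: {vw² - 16/7v² + 4/7vw + 4/3w² + 44/21v - 89/21w + 32/21, uv - ¾vw + u - w + 15/4, uw + 4/7u - 12/7v + 23/7}.
Label its elements g_1 = vw² - 16/7v² + 4/7vw + 4/3w² + 44/21v - 89/21w + 32/21, g_2 = uv - ¾vw + u - w + 15/4, g_3 = uw + 4/7u - 12/7v + 23/7.

Reduce p = 5uv - 7uw - 15/4vw + u + 12v - 5w - 17/4 modulo G:
  leading term uv: subtract (5)·g_2 from 5uv - 7uw - 15/4vw + u + 12v - 5w - 17/4 → -7uw - 4u + 12v - 23
  leading term uw: subtract (-7)·g_3 from -7uw - 4u + 12v - 23 → 0
  normal form = 0.
Since the normal form is 0, p ∈ I.

5uv - 7uw - 15/4vw + u + 12v - 5w - 17/4 lies in I (it reduces to 0).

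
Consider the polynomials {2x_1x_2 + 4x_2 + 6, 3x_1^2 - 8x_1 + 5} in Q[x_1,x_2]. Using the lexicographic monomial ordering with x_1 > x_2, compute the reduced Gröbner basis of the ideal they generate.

This is the nonlinear analogue of row-reducing a linear system.

f_1 = 2x_1x_2 + 4x_2 + 6, LT = x_1x_2.
f_2 = 3x_1^2 - 8x_1 + 5, LT = x_1^2.

S(f_1,f_2): lcm = x_1^2x_2. S = 14/3x_1x_2 + 3x_1 - 5/3x_2.
  leading term x_1x_2: subtract (7/3)·f_1 from 14/3x_1x_2 + 3x_1 - 5/3x_2 → 3x_1 - 11x_2 - 14
  leading term x_1: no divisor's leading term divides it; move 3x_1 to the remainder.
  leading term x_2: no divisor's leading term divides it; move -11x_2 to the remainder.
  leading term 1: no divisor's leading term divides it; move -14 to the remainder.
  remainder 3x_1 - 11x_2 - 14 ≠ 0; add g_3 = 3x_1 - 11x_2 - 14 to the basis.

S(f_1,g_3): lcm = x_1x_2. S = 11/3x_2^2 + 20/3x_2 + 3.
  leading term x_2^2: no divisor's leading term divides it; move 11/3x_2^2 to the remainder.
  leading term x_2: no divisor's leading term divides it; move 20/3x_2 to the remainder.
  leading term 1: no divisor's leading term divides it; move 3 to the remainder.
  remainder 11/3x_2^2 + 20/3x_2 + 3 ≠ 0; add g_4 = 11/3x_2^2 + 20/3x_2 + 3 to the basis.

S(f_2,g_3): lcm = x_1^2. S = 11/3x_1x_2 + 2x_1 + 5/3.
  leading term x_1x_2: subtract (11/6)·f_1 from 11/3x_1x_2 + 2x_1 + 5/3 → 2x_1 - 22/3x_2 - 28/3
  leading term x_1: subtract (2/3)·g_3 from 2x_1 - 22/3x_2 - 28/3 → 0
  remainder 0.

S(f_1,g_4): lcm = x_1x_2^2. S = -20/11x_1x_2 - 9/11x_1 + 2x_2^2 + 3x_2.
  leading term x_1x_2: subtract (-10/11)·f_1 from -20/11x_1x_2 - 9/11x_1 + 2x_2^2 + 3x_2 → -9/11x_1 + 2x_2^2 + 73/11x_2 + 60/11
  leading term x_1: subtract (-3/11)·g_3 from -9/11x_1 + 2x_2^2 + 73/11x_2 + 60/11 → 2x_2^2 + 40/11x_2 + 18/11
  leading term x_2^2: subtract (6/11)·g_4 from 2x_2^2 + 40/11x_2 + 18/11 → 0
  remainder 0.

S(f_2,g_4): leading monomials are coprime, so the S-polynomial reduces to 0 (Buchberger's first criterion).
S(g_3,g_4): leading monomials are coprime, so the S-polynomial reduces to 0 (Buchberger's first criterion).
Every S-polynomial of the final basis reduces to 0, so we have a Gröbner basis.
Inter-reduce: drop elements whose leading term is divisible by another's, tail-reduce, and make monic.

G = {x_1 - 11/3x_2 - 14/3, x_2^2 + 20/11x_2 + 9/11}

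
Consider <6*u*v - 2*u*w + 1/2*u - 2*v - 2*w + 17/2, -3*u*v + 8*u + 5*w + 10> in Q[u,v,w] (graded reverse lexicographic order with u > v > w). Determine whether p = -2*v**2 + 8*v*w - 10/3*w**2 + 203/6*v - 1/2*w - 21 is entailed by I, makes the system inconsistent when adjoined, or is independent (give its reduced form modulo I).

First compute the reduced Gröbner basis of I by Buchberger's algorithm.
f_1 = 6*u*v - 2*u*w + 1/2*u - 2*v - 2*w + 17/2, LT = u*v.
f_2 = -3*u*v + 8*u + 5*w + 10, LT = u*v.

S(f_1,f_2): lcm = u*v. S = -1/3*u*w + 11/4*u - 1/3*v + 4/3*w + 19/4.
  reduce S modulo (f_1, f_2):
  remainder -1/3*u*w + 11/4*u - 1/3*v + 4/3*w + 19/4 ≠ 0; add h_3 = -1/3*u*w + 11/4*u - 1/3*v + 4/3*w + 19/4 to the basis.

S(f_1,h_3): lcm = u*v*w. S = -1/3*u*w**2 + 33/4*u*v - v**2 + 1/12*u*w + 11/3*v*w - 1/3*w**2 + 57/4*v + 17/12*w.
  reduce S modulo (f_1, f_2, h_3):
  remainder -v**2 + 4*v*w - 5/3*w**2 + 203/12*v - 1/4*w - 21/2 ≠ 0; add h_4 = -v**2 + 4*v*w - 5/3*w**2 + 203/12*v - 1/4*w - 21/2 to the basis.

The other S-polynomials (S(f_2,h_3), S(f_1,h_4), S(f_2,h_4), S(h_3,h_4)) all reduce to 0 modulo the current basis, so we have a Gröbner basis.
Inter-reduce: drop elements whose leading term is divisible by another's, tail-reduce, and make monic.
Reduced Gröbner basis: {u*v - 8/3*u - 5/3*w - 10/3, v**2 - 4*v*w + 5/3*w**2 - 203/12*v + 1/4*w + 21/2, u*w - 33/4*u + v - 4*w - 57/4}.
Label its elements g_1 = u*v - 8/3*u - 5/3*w - 10/3, g_2 = v**2 - 4*v*w + 5/3*w**2 - 203/12*v + 1/4*w + 21/2, g_3 = u*w - 33/4*u + v - 4*w - 57/4.

Reduce p = -2*v**2 + 8*v*w - 10/3*w**2 + 203/6*v - 1/2*w - 21 modulo G:
  leading term v**2: subtract (-2)·g_2 from -2*v**2 + 8*v*w - 10/3*w**2 + 203/6*v - 1/2*w - 21 → 0
  normal form = 0.
Since the normal form is 0, p ∈ I.

-2*v**2 + 8*v*w - 10/3*w**2 + 203/6*v - 1/2*w - 21 lies in I (it reduces to 0).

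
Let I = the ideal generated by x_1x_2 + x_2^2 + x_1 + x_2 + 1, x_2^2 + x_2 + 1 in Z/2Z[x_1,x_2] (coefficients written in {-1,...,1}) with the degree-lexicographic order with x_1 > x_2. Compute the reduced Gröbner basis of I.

This is the nonlinear analogue of row-reducing a linear system.

f_1 = x_1x_2 + x_2^2 + x_1 + x_2 + 1, LT = x_1x_2.
f_2 = x_2^2 + x_2 + 1, LT = x_2^2.

S(f_1,f_2): lcm = x_1x_2^2. S = x_2^3 + x_2^2 + x_1 + x_2.
  leading term x_2^3: subtract (x_2)·f_2 from x_2^3 + x_2^2 + x_1 + x_2 → x_1
  leading term x_1: no divisor's leading term divides it; move x_1 to the remainder.
  remainder x_1 ≠ 0; add g_3 = x_1 to the basis.

The other S-polynomials (S(f_1,g_3), S(f_2,g_3)) all reduce to 0 modulo the current basis, so we have a Gröbner basis.
Inter-reduce: drop elements whose leading term is divisible by another's, tail-reduce, and make monic.

G = {x_2^2 + x_2 + 1, x_1}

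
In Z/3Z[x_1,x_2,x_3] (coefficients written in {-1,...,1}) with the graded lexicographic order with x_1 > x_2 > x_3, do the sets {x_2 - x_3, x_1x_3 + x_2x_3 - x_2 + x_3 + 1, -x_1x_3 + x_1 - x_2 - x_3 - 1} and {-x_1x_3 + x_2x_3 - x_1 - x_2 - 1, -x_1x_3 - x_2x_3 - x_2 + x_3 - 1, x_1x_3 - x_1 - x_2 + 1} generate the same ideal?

Yes, the ideals are equal.

Since reduced Gröbner bases are canonical representatives of ideals under a given ordering, it suffices to compute and compare them.
Buchberger on the first generating set:
f_1 = x_2 - x_3, LT = x_2.
f_2 = x_1x_3 + x_2x_3 - x_2 + x_3 + 1, LT = x_1x_3.
f_3 = -x_1x_3 + x_1 - x_2 - x_3 - 1, LT = x_1x_3.

S(f_2,f_3): lcm = x_1x_3. S = x_2x_3 + x_1 + x_2.
  leading term x_2x_3: subtract (x_3)·f_1 from x_2x_3 + x_1 + x_2 → x_3^2 + x_1 + x_2
  leading term x_3^2: no divisor's leading term divides it; move x_3^2 to the remainder.
  leading term x_1: no divisor's leading term divides it; move x_1 to the remainder.
  leading term x_2: subtract (1)·f_1 from x_2 → x_3
  leading term x_3: no divisor's leading term divides it; move x_3 to the remainder.
  remainder x_3^2 + x_1 + x_3 ≠ 0; add g_4 = x_3^2 + x_1 + x_3 to the basis.

S(f_2,g_4): lcm = x_1x_3^2. S = x_2x_3^2 - x_1^2 - x_1x_3 - x_2x_3 + x_3^2 + x_3.
  leading term x_2x_3^2: subtract (x_3^2)·f_1 from x_2x_3^2 - x_1^2 - x_1x_3 - x_2x_3 + x_3^2 + x_3 → x_3^3 - x_1^2 - x_1x_3 - x_2x_3 + x_3^2 + x_3
  leading term x_3^3: subtract (x_3)·g_4 from x_3^3 - x_1^2 - x_1x_3 - x_2x_3 + x_3^2 + x_3 → -x_1^2 + x_1x_3 - x_2x_3 + x_3
  leading term x_1^2: no divisor's leading term divides it; move -x_1^2 to the remainder.
  leading term x_1x_3: subtract (1)·f_2 from x_1x_3 - x_2x_3 + x_3 → x_2x_3 + x_2 - 1
  leading term x_2x_3: subtract (x_3)·f_1 from x_2x_3 + x_2 - 1 → x_3^2 + x_2 - 1
  leading term x_3^2: subtract (1)·g_4 from x_3^2 + x_2 - 1 → -x_1 + x_2 - x_3 - 1
  leading term x_1: no divisor's leading term divides it; move -x_1 to the remainder.
  leading term x_2: subtract (1)·f_1 from x_2 - x_3 - 1 → -1
  leading term 1: no divisor's leading term divides it; move -1 to the remainder.
  remainder -x_1^2 - x_1 - 1 ≠ 0; add g_5 = -x_1^2 - x_1 - 1 to the basis.

The other S-polynomials (S(f_1,f_2), S(f_1,f_3), S(f_1,g_4), S(f_3,g_4), S(f_1,g_5), S(f_2,g_5), S(f_3,g_5), S(g_4,g_5)) all reduce to 0 modulo the current basis, so we have a Gröbner basis.
Inter-reduce: drop elements whose leading term is divisible by another's, tail-reduce, and make monic.
Reduced Gröbner basis: {x_1^2 + x_1 + 1, x_1x_3 - x_1 - x_3 + 1, x_3^2 + x_1 + x_3, x_2 - x_3}.

Buchberger on the second generating set:
h_1 = -x_1x_3 + x_2x_3 - x_1 - x_2 - 1, LT = x_1x_3.
h_2 = -x_1x_3 - x_2x_3 - x_2 + x_3 - 1, LT = x_1x_3.
h_3 = x_1x_3 - x_1 - x_2 + 1, LT = x_1x_3.

S(h_1,h_2): lcm = x_1x_3. S = x_2x_3 + x_1 + x_3.
  leading term x_2x_3: no divisor's leading term divides it; move x_2x_3 to the remainder.
  leading term x_1: no divisor's leading term divides it; move x_1 to the remainder.
  leading term x_3: no divisor's leading term divides it; move x_3 to the remainder.
  remainder x_2x_3 + x_1 + x_3 ≠ 0; add k_4 = x_2x_3 + x_1 + x_3 to the basis.

S(h_1,h_3): lcm = x_1x_3. S = -x_2x_3 - x_1 - x_2.
  leading term x_2x_3: subtract (-1)·k_4 from -x_2x_3 - x_1 - x_2 → -x_2 + x_3
  leading term x_2: no divisor's leading term divides it; move -x_2 to the remainder.
  leading term x_3: no divisor's leading term divides it; move x_3 to the remainder.
  remainder -x_2 + x_3 ≠ 0; add k_5 = -x_2 + x_3 to the basis.

S(h_1,k_4): lcm = x_1x_2x_3. S = -x_2^2x_3 - x_1^2 + x_1x_2 - x_1x_3 + x_2^2 + x_2.
  leading term x_2^2x_3: subtract (-x_2)·k_4 from -x_2^2x_3 - x_1^2 + x_1x_2 - x_1x_3 + x_2^2 + x_2 → -x_1^2 - x_1x_2 - x_1x_3 + x_2^2 + x_2x_3 + x_2
  leading term x_1^2: no divisor's leading term divides it; move -x_1^2 to the remainder.
  leading term x_1x_2: subtract (x_1)·k_5 from -x_1x_2 - x_1x_3 + x_2^2 + x_2x_3 + x_2 → x_1x_3 + x_2^2 + x_2x_3 + x_2
  leading term x_1x_3: subtract (-1)·h_1 from x_1x_3 + x_2^2 + x_2x_3 + x_2 → x_2^2 - x_2x_3 - x_1 - 1
  leading term x_2^2: subtract (-x_2)·k_5 from x_2^2 - x_2x_3 - x_1 - 1 → -x_1 - 1
  leading term x_1: no divisor's leading term divides it; move -x_1 to the remainder.
  leading term 1: no divisor's leading term divides it; move -1 to the remainder.
  remainder -x_1^2 - x_1 - 1 ≠ 0; add k_6 = -x_1^2 - x_1 - 1 to the basis.

S(k_4,k_5): lcm = x_2x_3. S = x_3^2 + x_1 + x_3.
  leading term x_3^2: no divisor's leading term divides it; move x_3^2 to the remainder.
  leading term x_1: no divisor's leading term divides it; move x_1 to the remainder.
  leading term x_3: no divisor's leading term divides it; move x_3 to the remainder.
  remainder x_3^2 + x_1 + x_3 ≠ 0; add k_7 = x_3^2 + x_1 + x_3 to the basis.

The other S-polynomials (S(h_2,h_3), S(h_2,k_4), S(h_3,k_4), S(h_1,k_5), S(h_2,k_5), S(h_3,k_5), S(h_1,k_6), S(h_2,k_6), S(h_3,k_6), S(k_4,k_6), S(k_5,k_6), S(h_1,k_7), S(h_2,k_7), S(h_3,k_7), S(k_4,k_7), S(k_5,k_7), S(k_6,k_7)) all reduce to 0 modulo the current basis, so we have a Gröbner basis.
Inter-reduce: drop elements whose leading term is divisible by another's, tail-reduce, and make monic.
Reduced Gröbner basis: {x_1^2 + x_1 + 1, x_1x_3 - x_1 - x_3 + 1, x_3^2 + x_1 + x_3, x_2 - x_3}.

The two bases agree; hence the ideals are identical.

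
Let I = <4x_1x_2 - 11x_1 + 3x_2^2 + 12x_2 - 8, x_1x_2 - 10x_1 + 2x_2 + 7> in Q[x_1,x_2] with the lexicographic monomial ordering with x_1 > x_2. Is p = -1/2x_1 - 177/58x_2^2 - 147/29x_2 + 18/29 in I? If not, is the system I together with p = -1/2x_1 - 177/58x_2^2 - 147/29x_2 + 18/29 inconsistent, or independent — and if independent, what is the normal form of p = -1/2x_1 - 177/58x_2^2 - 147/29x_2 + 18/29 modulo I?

Adjoining -1/2x_1 - 177/58x_2^2 - 147/29x_2 + 18/29 makes the ideal the whole ring: the system is inconsistent.

First compute the reduced Gröbner basis of I by Buchberger's algorithm.
f_1 = 4x_1x_2 - 11x_1 + 3x_2^2 + 12x_2 - 8, LT = x_1x_2.
f_2 = x_1x_2 - 10x_1 + 2x_2 + 7, LT = x_1x_2.

S(f_1,f_2): lcm = x_1x_2. S = 29/4x_1 + 3/4x_2^2 + x_2 - 9.
  leading term x_1: no divisor's leading term divides it; move 29/4x_1 to the remainder.
  leading term x_2^2: no divisor's leading term divides it; move 3/4x_2^2 to the remainder.
  leading term x_2: no divisor's leading term divides it; move x_2 to the remainder.
  leading term 1: no divisor's leading term divides it; move -9 to the remainder.
  remainder 29/4x_1 + 3/4x_2^2 + x_2 - 9 ≠ 0; add h_3 = 29/4x_1 + 3/4x_2^2 + x_2 - 9 to the basis.

S(f_1,h_3): lcm = x_1x_2. S = -11/4x_1 - 3/29x_2^3 + 71/116x_2^2 + 123/29x_2 - 2.
  leading term x_1: subtract (-11/29)·h_3 from -11/4x_1 - 3/29x_2^3 + 71/116x_2^2 + 123/29x_2 - 2 → -3/29x_2^3 + 26/29x_2^2 + 134/29x_2 - 157/29
  leading term x_2^3: no divisor's leading term divides it; move -3/29x_2^3 to the remainder.
  leading term x_2^2: no divisor's leading term divides it; move 26/29x_2^2 to the remainder.
  leading term x_2: no divisor's leading term divides it; move 134/29x_2 to the remainder.
  leading term 1: no divisor's leading term divides it; move -157/29 to the remainder.
  remainder -3/29x_2^3 + 26/29x_2^2 + 134/29x_2 - 157/29 ≠ 0; add h_4 = -3/29x_2^3 + 26/29x_2^2 + 134/29x_2 - 157/29 to the basis.

S(f_2,h_3): lcm = x_1x_2. S = -10x_1 - 3/29x_2^3 - 4/29x_2^2 + 94/29x_2 + 7.
  leading term x_1: subtract (-40/29)·h_3 from -10x_1 - 3/29x_2^3 - 4/29x_2^2 + 94/29x_2 + 7 → -3/29x_2^3 + 26/29x_2^2 + 134/29x_2 - 157/29
  leading term x_2^3: subtract (1)·h_4 from -3/29x_2^3 + 26/29x_2^2 + 134/29x_2 - 157/29 → 0
  remainder 0.

S(f_1,h_4): lcm = x_1x_2^3. S = 71/12x_1x_2^2 + 134/3x_1x_2 - 157/3x_1 + 3/4x_2^4 + 3x_2^3 - 2x_2^2.
  leading term x_1x_2^2: subtract (71/48x_2)·f_1 from 71/12x_1x_2^2 + 134/3x_1x_2 - 157/3x_1 + 3/4x_2^4 + 3x_2^3 - 2x_2^2 → 975/16x_1x_2 - 157/3x_1 + 3/4x_2^4 - 23/16x_2^3 - 79/4x_2^2 + 71/6x_2
  leading term x_1x_2: subtract (975/64)·f_1 from 975/16x_1x_2 - 157/3x_1 + 3/4x_2^4 - 23/16x_2^3 - 79/4x_2^2 + 71/6x_2 → 22127/192x_1 + 3/4x_2^4 - 23/16x_2^3 - 4189/64x_2^2 - 8207/48x_2 + 975/8
  leading term x_1: subtract (763/48)·h_3 from 22127/192x_1 + 3/4x_2^4 - 23/16x_2^3 - 4189/64x_2^2 - 8207/48x_2 + 975/8 → 3/4x_2^4 - 23/16x_2^3 - 619/8x_2^2 - 1495/8x_2 + 4239/16
  leading term x_2^4: subtract (-29/4x_2)·h_4 from 3/4x_2^4 - 23/16x_2^3 - 619/8x_2^2 - 1495/8x_2 + 4239/16 → 81/16x_2^3 - 351/8x_2^2 - 1809/8x_2 + 4239/16
  leading term x_2^3: subtract (-783/16)·h_4 from 81/16x_2^3 - 351/8x_2^2 - 1809/8x_2 + 4239/16 → 0
  remainder 0.

S(f_2,h_4): lcm = x_1x_2^3. S = -4/3x_1x_2^2 + 134/3x_1x_2 - 157/3x_1 + 2x_2^3 + 7x_2^2.
  leading term x_1x_2^2: subtract (-1/3x_2)·f_1 from -4/3x_1x_2^2 + 134/3x_1x_2 - 157/3x_1 + 2x_2^3 + 7x_2^2 → 41x_1x_2 - 157/3x_1 + 3x_2^3 + 11x_2^2 - 8/3x_2
  leading term x_1x_2: subtract (41/4)·f_1 from 41x_1x_2 - 157/3x_1 + 3x_2^3 + 11x_2^2 - 8/3x_2 → 725/12x_1 + 3x_2^3 - 79/4x_2^2 - 377/3x_2 + 82
  leading term x_1: subtract (25/3)·h_3 from 725/12x_1 + 3x_2^3 - 79/4x_2^2 - 377/3x_2 + 82 → 3x_2^3 - 26x_2^2 - 134x_2 + 157
  leading term x_2^3: subtract (-29)·h_4 from 3x_2^3 - 26x_2^2 - 134x_2 + 157 → 0
  remainder 0.

S(h_3,h_4): leading monomials are coprime, so the S-polynomial reduces to 0 (Buchberger's first criterion).
Every S-polynomial of the final basis reduces to 0, so we have a Gröbner basis.
Inter-reduce: drop elements whose leading term is divisible by another's, tail-reduce, and make monic.
Reduced Gröbner basis: {x_1 + 3/29x_2^2 + 4/29x_2 - 36/29, x_2^3 - 26/3x_2^2 - 134/3x_2 + 157/3}.
Label its elements g_1 = x_1 + 3/29x_2^2 + 4/29x_2 - 36/29, g_2 = x_2^3 - 26/3x_2^2 - 134/3x_2 + 157/3.

Reduce p = -1/2x_1 - 177/58x_2^2 - 147/29x_2 + 18/29 modulo G:
  leading term x_1: subtract (-1/2)·g_1 from -1/2x_1 - 177/58x_2^2 - 147/29x_2 + 18/29 → -3x_2^2 - 5x_2
  leading term x_2^2: no divisor's leading term divides it; move -3x_2^2 to the remainder.
  leading term x_2: no divisor's leading term divides it; move -5x_2 to the remainder.
  normal form = -3x_2^2 - 5x_2.
The normal form is nonzero, so p ∉ I. Since p minus its normal form lies in I, I + (p) = I + (r) where r = -3x_2^2 - 5x_2; decide whether this ideal is the whole ring.
Run Buchberger on G together with r (pairs among the g_i already reduce to 0 since G is a Gröbner basis):
g_1 = x_1 + 3/29x_2^2 + 4/29x_2 - 36/29, LT = x_1.
g_2 = x_2^3 - 26/3x_2^2 - 134/3x_2 + 157/3, LT = x_2^3.
r = -3x_2^2 - 5x_2, LT = x_2^2.

S(g_1,g_2): leading monomials are coprime, so the S-polynomial reduces to 0 (Buchberger's first criterion).
S(g_1,r): leading monomials are coprime, so the S-polynomial reduces to 0 (Buchberger's first criterion).
S(g_2,r): lcm = x_2^3. S = -31/3x_2^2 - 134/3x_2 + 157/3.
  leading term x_2^2: subtract (31/9)·r from -31/3x_2^2 - 134/3x_2 + 157/3 → -247/9x_2 + 157/3
  leading term x_2: no divisor's leading term divides it; move -247/9x_2 to the remainder.
  leading term 1: no divisor's leading term divides it; move 157/3 to the remainder.
  remainder -247/9x_2 + 157/3 ≠ 0; add m_4 = -247/9x_2 + 157/3 to the basis.

S(g_1,m_4): leading monomials are coprime, so the S-polynomial reduces to 0 (Buchberger's first criterion).
S(g_2,m_4): lcm = x_2^3. S = -5009/741x_2^2 - 134/3x_2 + 157/3.
  leading term x_2^2: subtract (5009/2223)·r from -5009/741x_2^2 - 134/3x_2 + 157/3 → -74249/2223x_2 + 157/3
  leading term x_2: subtract (74249/61009)·m_4 from -74249/2223x_2 + 157/3 → -2078680/183027
  leading term 1: no divisor's leading term divides it; move -2078680/183027 to the remainder.
  remainder -2078680/183027 ≠ 0; add m_5 = -2078680/183027 to the basis.

S(r,m_4): lcm = x_2^2. S = 2648/741x_2.
  leading term x_2: subtract (-7944/61009)·m_4 from 2648/741x_2 → 415736/61009
  leading term 1: subtract (-3/5)·m_5 from 415736/61009 → 0
  remainder 0.

S(g_1,m_5): leading monomials are coprime, so the S-polynomial reduces to 0 (Buchberger's first criterion).
S(g_2,m_5): leading monomials are coprime, so the S-polynomial reduces to 0 (Buchberger's first criterion).
S(r,m_5): leading monomials are coprime, so the S-polynomial reduces to 0 (Buchberger's first criterion).
S(m_4,m_5): leading monomials are coprime, so the S-polynomial reduces to 0 (Buchberger's first criterion).
Every S-polynomial of the final basis reduces to 0, so we have a Gröbner basis.
Inter-reduce: drop elements whose leading term is divisible by another's, tail-reduce, and make monic.
Reduced Gröbner basis: {1}.
The reduced Gröbner basis of I + (p) is {1}: the ideal is the whole ring, so the enlarged system has no common solution — adjoining p is inconsistent.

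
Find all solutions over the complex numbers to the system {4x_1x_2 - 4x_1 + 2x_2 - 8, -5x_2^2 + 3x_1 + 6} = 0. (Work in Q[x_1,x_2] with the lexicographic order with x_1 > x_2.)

{(-2, 0), (1/3 - sqrt(115)/6, 1/2 - sqrt(115)/10), (1/3 + sqrt(115)/6, 1/2 + sqrt(115)/10)}

Compute a lex Gröbner basis by Buchberger's algorithm.
f_1 = 4x_1x_2 - 4x_1 + 2x_2 - 8, LT = x_1x_2.
f_2 = 3x_1 - 5x_2^2 + 6, LT = x_1.

S(f_1,f_2): lcm = x_1x_2. S = -x_1 + 5/3x_2^3 - 3/2x_2 - 2.
  reduce S modulo (f_1, f_2):
  remainder 5/3x_2^3 - 5/3x_2^2 - 3/2x_2 ≠ 0; add h_3 = 5/3x_2^3 - 5/3x_2^2 - 3/2x_2 to the basis.

The other S-polynomials (S(f_1,h_3), S(f_2,h_3)) all reduce to 0 modulo the current basis, so we have a Gröbner basis.
Inter-reduce: drop elements whose leading term is divisible by another's, tail-reduce, and make monic.
Reduced Gröbner basis: {x_1 - 5/3x_2^2 + 2, x_2^3 - x_2^2 - 9/10x_2}.

A lex Gröbner basis eliminates variables successively. Here x_2^3 - x_2^2 - 9/10x_2 depends only on x_2, with roots {0, 1/2 - sqrt(115)/10, 1/2 + sqrt(115)/10}; lifting each root through the earlier basis elements recovers the full solutions.
  x_2 = 0: the earlier basis element becomes x_1 + 2 = 0, giving x_1 = -2 — point (-2, 0).
  x_2 = 1/2 - sqrt(115)/10: the earlier basis element becomes x_1 - 1/3 + sqrt(115)/6 = 0, giving x_1 = 1/3 - sqrt(115)/6 — point (1/3 - sqrt(115)/6, 1/2 - sqrt(115)/10).
  x_2 = 1/2 + sqrt(115)/10: the earlier basis element becomes x_1 - sqrt(115)/6 - 1/3 = 0, giving x_1 = 1/3 + sqrt(115)/6 — point (1/3 + sqrt(115)/6, 1/2 + sqrt(115)/10).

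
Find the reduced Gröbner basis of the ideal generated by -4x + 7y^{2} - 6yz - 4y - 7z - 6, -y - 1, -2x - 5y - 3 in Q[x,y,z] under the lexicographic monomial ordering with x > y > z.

G = {x - 1, y + 1, z - 1}

Buchberger's algorithm terminates because the ascending chain of leading-term ideals stabilizes.

f_1 = -4x + 7y^{2} - 6yz - 4y - 7z - 6, LT = x.
f_2 = -y - 1, LT = y.
f_3 = -2x - 5y - 3, LT = x.

S(f_1,f_3): lcm = x. S = -\tfrac{7}{4}y^{2} + \tfrac{3}{2}yz - \tfrac{3}{2}y + \tfrac{7}{4}z.
  reduce S modulo (f_1, f_2, f_3):
  remainder \tfrac{1}{4}z - \tfrac{1}{4} ≠ 0; add g_4 = \tfrac{1}{4}z - \tfrac{1}{4} to the basis.

The other S-polynomials (S(f_1,f_2), S(f_2,f_3), S(f_1,g_4), S(f_2,g_4), S(f_3,g_4)) all reduce to 0 modulo the current basis, so we have a Gröbner basis.
Inter-reduce: drop elements whose leading term is divisible by another's, tail-reduce, and make monic.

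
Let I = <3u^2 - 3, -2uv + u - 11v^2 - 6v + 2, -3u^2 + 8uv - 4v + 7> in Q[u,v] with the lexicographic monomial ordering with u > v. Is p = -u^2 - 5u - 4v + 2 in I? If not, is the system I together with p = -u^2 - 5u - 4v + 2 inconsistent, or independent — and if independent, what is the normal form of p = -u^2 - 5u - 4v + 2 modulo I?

First compute the reduced Gröbner basis of I by Buchberger's algorithm.
f_1 = 3u^2 - 3, LT = u^2.
f_2 = -2uv + u - 11v^2 - 6v + 2, LT = uv.
f_3 = -3u^2 + 8uv - 4v + 7, LT = u^2.

S(f_1,f_2): lcm = u^2v. S = 1/2u^2 - 11/2uv^2 - 3uv + u - v.
  reduce S modulo (f_1, f_2, f_3):
  remainder -15/8u + 121/4v^3 + 385/8v^2 + 43/4v - 21/4 ≠ 0; add h_4 = -15/8u + 121/4v^3 + 385/8v^2 + 43/4v - 21/4 to the basis.

S(f_1,f_3): lcm = u^2. S = 8/3uv - 4/3v + 4/3.
  reduce S modulo (f_1, f_2, f_3, h_4):
  remainder 968/45v^3 + 176/9v^2 - 76/45v + 4/15 ≠ 0; add h_5 = 968/45v^3 + 176/9v^2 - 76/45v + 4/15 to the basis.

S(f_2,f_3): lcm = u^2v. S = -1/2u^2 + 49/6uv^2 + 3uv - u - 4/3v^2 + 7/3v.
  reduce S modulo (f_1, f_2, f_3, h_4, h_5):
  remainder 4v^2 + 116/33v - 16/33 ≠ 0; add h_6 = 4v^2 + 116/33v - 16/33 to the basis.

S(f_2,h_5): lcm = uv^3. S = -31/22uv^2 + 19/242uv - 3/242u + 11/2v^4 + 3v^3 - v^2.
  reduce S modulo (f_1, f_2, f_3, h_4, h_5, h_6):
  remainder 35/484v + 35/484 ≠ 0; add h_7 = 35/484v + 35/484 to the basis.

The other S-polynomials (S(f_1,h_4), S(f_2,h_4), S(f_3,h_4), S(f_1,h_5), S(f_3,h_5), S(h_4,h_5), S(f_1,h_6), S(f_2,h_6), S(f_3,h_6), S(h_4,h_6), S(h_5,h_6), S(f_1,h_7), S(f_2,h_7), S(f_3,h_7), S(h_4,h_7), S(h_5,h_7), S(h_6,h_7)) all reduce to 0 modulo the current basis, so we have a Gröbner basis.
Inter-reduce: drop elements whose leading term is divisible by another's, tail-reduce, and make monic.
Reduced Gröbner basis: {u - 1, v + 1}.
Label its elements g_1 = u - 1, g_2 = v + 1.

Reduce p = -u^2 - 5u - 4v + 2 modulo G:
  leading term u^2: subtract (-u)·g_1 from -u^2 - 5u - 4v + 2 → -6u - 4v + 2
  leading term u: subtract (-6)·g_1 from -6u - 4v + 2 → -4v - 4
  leading term v: subtract (-4)·g_2 from -4v - 4 → 0
  normal form = 0.
Since the normal form is 0, p ∈ I.

Ideal membership is decidable via reduction modulo a Gröbner basis.

-u^2 - 5u - 4v + 2 lies in I (it reduces to 0).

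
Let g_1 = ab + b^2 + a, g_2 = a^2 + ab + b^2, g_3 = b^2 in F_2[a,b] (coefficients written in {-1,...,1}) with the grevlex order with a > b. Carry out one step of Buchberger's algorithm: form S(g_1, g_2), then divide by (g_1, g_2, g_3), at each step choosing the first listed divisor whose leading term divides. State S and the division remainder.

S(g_1, g_2) = b^3 + a^2; remainder on division = a.

lcm(LM(g_1), LM(g_2)) = a^2b.
S = (lcm/LT(g_1))·g_1 − (lcm/LT(g_2))·g_2 = b^3 + a^2.
Reduce S modulo (g_1, g_2, g_3) in that order:
  leading term b^3: subtract (b)·g_3 from b^3 + a^2 → a^2
  leading term a^2: subtract (1)·g_2 from a^2 → ab + b^2
  leading term ab: subtract (1)·g_1 from ab + b^2 → a
  leading term a: no divisor's leading term divides it; move a to the remainder.
The remainder a is nonzero, so it would be added as the next basis element.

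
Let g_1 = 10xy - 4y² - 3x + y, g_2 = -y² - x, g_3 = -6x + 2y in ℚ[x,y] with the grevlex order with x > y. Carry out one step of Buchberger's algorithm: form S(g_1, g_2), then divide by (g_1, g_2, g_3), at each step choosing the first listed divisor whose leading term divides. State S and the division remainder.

lcm(LM(g_1), LM(g_2)) = xy².
S = (lcm/LT(g_1))·g_1 − (lcm/LT(g_2))·g_2 = -⅖y³ - x² - 3/10xy + 1/10y².
Reduce S modulo (g_1, g_2, g_3) in that order:
  leading term y³: subtract (⅖y)·g_2 from -⅖y³ - x² - 3/10xy + 1/10y² → -x² + 1/10xy + 1/10y²
  leading term x²: subtract (⅙x)·g_3 from -x² + 1/10xy + 1/10y² → -7/30xy + 1/10y²
  leading term xy: subtract (-7/300)·g_1 from -7/30xy + 1/10y² → 1/150y² - 7/100x + 7/300y
  leading term y²: subtract (-1/150)·g_2 from 1/150y² - 7/100x + 7/300y → -23/300x + 7/300y
  leading term x: subtract (23/1800)·g_3 from -23/300x + 7/300y → -1/450y
  leading term y: no divisor's leading term divides it; move -1/450y to the remainder.
The remainder -1/450y is nonzero, so it would be added as the next basis element.

S(g_1, g_2) = -⅖y³ - x² - 3/10xy + 1/10y²; remainder on division = -1/450y.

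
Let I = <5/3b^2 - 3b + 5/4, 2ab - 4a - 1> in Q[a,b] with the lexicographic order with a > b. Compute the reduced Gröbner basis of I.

G = {a + 10/23b + 2/23, b^2 - 9/5b + 3/4}

Buchberger's algorithm terminates because the ascending chain of leading-term ideals stabilizes.

f_1 = 5/3b^2 - 3b + 5/4, LT = b^2.
f_2 = 2ab - 4a - 1, LT = ab.

S(f_1,f_2): lcm = ab^2. S = 1/5ab + 3/4a + 1/2b.
  leading term ab: subtract (1/10)·f_2 from 1/5ab + 3/4a + 1/2b → 23/20a + 1/2b + 1/10
  leading term a: no divisor's leading term divides it; move 23/20a to the remainder.
  leading term b: no divisor's leading term divides it; move 1/2b to the remainder.
  leading term 1: no divisor's leading term divides it; move 1/10 to the remainder.
  remainder 23/20a + 1/2b + 1/10 ≠ 0; add g_3 = 23/20a + 1/2b + 1/10 to the basis.

The other S-polynomials (S(f_1,g_3), S(f_2,g_3)) all reduce to 0 modulo the current basis, so we have a Gröbner basis.
Inter-reduce: drop elements whose leading term is divisible by another's, tail-reduce, and make monic.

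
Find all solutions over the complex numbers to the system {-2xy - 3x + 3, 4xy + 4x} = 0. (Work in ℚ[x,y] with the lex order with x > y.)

{(3, -1)}

Compute a lex Gröbner basis by Buchberger's algorithm.
f_1 = -2xy - 3x + 3, LT = xy.
f_2 = 4xy + 4x, LT = xy.

S(f_1,f_2): lcm = xy. S = ½x - 3/2.
  leading term x: no divisor's leading term divides it; move ½x to the remainder.
  leading term 1: no divisor's leading term divides it; move -3/2 to the remainder.
  remainder ½x - 3/2 ≠ 0; add h_3 = ½x - 3/2 to the basis.

S(f_1,h_3): lcm = xy. S = 3/2x + 3y - 3/2.
  leading term x: subtract (3)·h_3 from 3/2x + 3y - 3/2 → 3y + 3
  leading term y: no divisor's leading term divides it; move 3y to the remainder.
  leading term 1: no divisor's leading term divides it; move 3 to the remainder.
  remainder 3y + 3 ≠ 0; add h_4 = 3y + 3 to the basis.

The other S-polynomials (S(f_2,h_3), S(f_1,h_4), S(f_2,h_4), S(h_3,h_4)) all reduce to 0 modulo the current basis, so we have a Gröbner basis.
Inter-reduce: drop elements whose leading term is divisible by another's, tail-reduce, and make monic.
Reduced Gröbner basis: {x - 3, y + 1}.

The lex basis is triangular: the last element involves only y. Solving y + 1 = 0 gives y ∈ {-1}; substituting each value into the earlier elements determines the remaining variables.
  y = -1: the earlier basis element becomes x - 3 = 0, giving x = 3 — point (3, -1).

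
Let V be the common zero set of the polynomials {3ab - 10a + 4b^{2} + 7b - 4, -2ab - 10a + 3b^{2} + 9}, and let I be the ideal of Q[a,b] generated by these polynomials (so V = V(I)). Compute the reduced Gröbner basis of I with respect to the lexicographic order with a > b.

f_1 = 3ab - 10a + 4b^{2} + 7b - 4, LT = ab.
f_2 = -2ab - 10a + 3b^{2} + 9, LT = ab.

S(f_1,f_2): lcm = ab. S = -\tfrac{25}{3}a + \tfrac{17}{6}b^{2} + \tfrac{7}{3}b + \tfrac{19}{6}.
  leading term a: no divisor's leading term divides it; move -\tfrac{25}{3}a to the remainder.
  leading term b^{2}: no divisor's leading term divides it; move \tfrac{17}{6}b^{2} to the remainder.
  leading term b: no divisor's leading term divides it; move \tfrac{7}{3}b to the remainder.
  leading term 1: no divisor's leading term divides it; move \tfrac{19}{6} to the remainder.
  remainder -\tfrac{25}{3}a + \tfrac{17}{6}b^{2} + \tfrac{7}{3}b + \tfrac{19}{6} ≠ 0; add g_3 = -\tfrac{25}{3}a + \tfrac{17}{6}b^{2} + \tfrac{7}{3}b + \tfrac{19}{6} to the basis.

S(f_1,g_3): lcm = ab. S = -\tfrac{10}{3}a + \tfrac{17}{50}b^{3} + \tfrac{121}{75}b^{2} + \tfrac{407}{150}b - \tfrac{4}{3}.
  leading term a: subtract (\tfrac{2}{5})·g_3 from -\tfrac{10}{3}a + \tfrac{17}{50}b^{3} + \tfrac{121}{75}b^{2} + \tfrac{407}{150}b - \tfrac{4}{3} → \tfrac{17}{50}b^{3} + \tfrac{12}{25}b^{2} + \tfrac{89}{50}b - \tfrac{13}{5}
  leading term b^{3}: no divisor's leading term divides it; move \tfrac{17}{50}b^{3} to the remainder.
  leading term b^{2}: no divisor's leading term divides it; move \tfrac{12}{25}b^{2} to the remainder.
  leading term b: no divisor's leading term divides it; move \tfrac{89}{50}b to the remainder.
  leading term 1: no divisor's leading term divides it; move -\tfrac{13}{5} to the remainder.
  remainder \tfrac{17}{50}b^{3} + \tfrac{12}{25}b^{2} + \tfrac{89}{50}b - \tfrac{13}{5} ≠ 0; add g_4 = \tfrac{17}{50}b^{3} + \tfrac{12}{25}b^{2} + \tfrac{89}{50}b - \tfrac{13}{5} to the basis.

The other S-polynomials (S(f_2,g_3), S(f_1,g_4), S(f_2,g_4), S(g_3,g_4)) all reduce to 0 modulo the current basis, so we have a Gröbner basis.
Inter-reduce: drop elements whose leading term is divisible by another's, tail-reduce, and make monic.

G = {a - \tfrac{17}{50}b^{2} - \tfrac{7}{25}b - \tfrac{19}{50}, b^{3} + \tfrac{24}{17}b^{2} + \tfrac{89}{17}b - \tfrac{130}{17}}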